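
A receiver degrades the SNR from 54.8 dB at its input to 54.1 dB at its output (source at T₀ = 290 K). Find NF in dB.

NF (dB) = SNR_in(dB) − SNR_out(dB) when the source is at T₀
NF = 54.8 − 54.1 = 0.7 dB

0.7 dB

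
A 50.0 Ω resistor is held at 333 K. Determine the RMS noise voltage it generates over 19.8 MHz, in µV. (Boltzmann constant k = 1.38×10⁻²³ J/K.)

4.27 µV

V_n = √(4kTRB)
4kTRB = 4 × 1.38×10⁻²³ × 333 × 5.00×10¹ × 1.98×10⁷ = 1.82×10⁻¹¹ V²
V_n = √(1.82×10⁻¹¹) = 4.27×10⁻⁶ V = 4.27 µV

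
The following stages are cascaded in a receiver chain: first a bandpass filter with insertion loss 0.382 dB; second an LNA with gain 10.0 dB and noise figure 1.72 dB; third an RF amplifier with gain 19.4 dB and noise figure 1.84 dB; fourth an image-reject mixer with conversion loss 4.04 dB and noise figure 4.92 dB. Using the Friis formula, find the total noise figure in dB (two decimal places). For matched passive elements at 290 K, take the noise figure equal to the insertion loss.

Convert to linear (a loss of L dB is a gain of −L dB): F_i = 10^(NF_i/10), G_i = 10^(G_i,dB/10)
  Stage 1: F_1 = 10^(0.382/10) = 1.092, G_1 = 10^(−0.382/10) = 0.9158
  Stage 2: F_2 = 10^(1.72/10) = 1.486, G_2 = 10^(10.0/10) = 10.00
  Stage 3: F_3 = 10^(1.84/10) = 1.528, G_3 = 10^(19.4/10) = 87.10
  Stage 4: F_4 = 10^(4.92/10) = 3.105, G_4 = 10^(−4.04/10) = 0.3945
Friis cascade:
  F = 1.092 + (1.486 − 1)/0.9158 + (1.528 − 1)/9.158 + (3.105 − 1)/797.6 = 1.683
NF = 10 log₁₀(1.683) = 2.26 dB

2.26 dB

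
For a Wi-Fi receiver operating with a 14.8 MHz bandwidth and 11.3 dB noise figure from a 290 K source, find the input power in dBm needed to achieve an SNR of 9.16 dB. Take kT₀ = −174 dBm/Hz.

−81.8 dBm

Sensitivity = −174 + 10 log₁₀(B) + NF + SNR_min
= −174 + 71.7 + 11.3 + 9.16
= −81.84 dBm → −81.8 dBm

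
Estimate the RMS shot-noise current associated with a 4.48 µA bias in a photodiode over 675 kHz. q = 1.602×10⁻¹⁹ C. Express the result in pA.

984 pA

I_n = √(2qI·B)
2qI·B = 2 × 1.602×10⁻¹⁹ × 4.48×10⁻⁶ × 6.75×10⁵ = 9.69×10⁻¹⁹ A²
I_n = √(9.69×10⁻¹⁹) = 9.84×10⁻¹⁰ A = 984 pA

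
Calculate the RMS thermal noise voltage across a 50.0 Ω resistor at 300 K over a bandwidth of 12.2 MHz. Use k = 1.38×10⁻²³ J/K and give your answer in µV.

3.18 µV

V_n = √(4kTRB)
4kTRB = 4 × 1.38×10⁻²³ × 300 × 5.00×10¹ × 1.22×10⁷ = 1.01×10⁻¹¹ V²
V_n = √(1.01×10⁻¹¹) = 3.18×10⁻⁶ V = 3.18 µV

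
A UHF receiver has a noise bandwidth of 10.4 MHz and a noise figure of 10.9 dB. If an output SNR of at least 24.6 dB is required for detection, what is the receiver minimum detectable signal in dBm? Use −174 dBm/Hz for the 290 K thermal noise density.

Sensitivity = −174 + 10 log₁₀(B) + NF + SNR_min
= −174 + 70.17 + 10.9 + 24.6
= −68.33 dBm → −68.3 dBm

−68.3 dBm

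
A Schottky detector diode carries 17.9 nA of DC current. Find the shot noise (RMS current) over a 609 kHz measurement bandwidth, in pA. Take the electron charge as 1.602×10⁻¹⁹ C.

59.1 pA

I_n = √(2qI·B)
2qI·B = 2 × 1.602×10⁻¹⁹ × 1.79×10⁻⁸ × 6.09×10⁵ = 3.49×10⁻²¹ A²
I_n = √(3.49×10⁻²¹) = 5.91×10⁻¹¹ A = 59.1 pA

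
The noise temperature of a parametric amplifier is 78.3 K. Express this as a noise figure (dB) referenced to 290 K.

1.04 dB

F = 1 + T_e/T₀ = 1 + 78.3/290 = 1.27
NF = 10 log₁₀(1.27) = 1.04 dB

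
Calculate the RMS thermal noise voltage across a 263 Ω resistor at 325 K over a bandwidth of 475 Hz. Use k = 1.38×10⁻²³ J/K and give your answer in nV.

47.3 nV

V_n = √(4kTRB)
4kTRB = 4 × 1.38×10⁻²³ × 325 × 2.63×10² × 4.75×10² = 2.24×10⁻¹⁵ V²
V_n = √(2.24×10⁻¹⁵) = 4.73×10⁻⁸ V = 47.3 nV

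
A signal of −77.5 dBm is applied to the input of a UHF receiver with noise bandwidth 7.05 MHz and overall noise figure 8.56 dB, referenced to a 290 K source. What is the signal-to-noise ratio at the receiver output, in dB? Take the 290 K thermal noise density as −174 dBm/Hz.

19.5 dB

Noise floor: N = −174 + 10 log₁₀(B) + NF
10 log₁₀(7.05×10⁶) = 68.48 dB
N = −174 + 68.48 + 8.56 = −96.96 dBm
SNR = P_sig − N = −77.5 − (−96.96) = 19.46 dB → 19.5 dB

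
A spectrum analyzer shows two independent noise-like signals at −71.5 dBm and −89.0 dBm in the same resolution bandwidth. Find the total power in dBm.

Convert to linear, add, convert back:
P₁ = 7.08×10⁻¹¹ W, P₂ = 1.26×10⁻¹² W
P_tot = 7.21×10⁻¹¹ W → 10 log₁₀(P_tot / 10⁻³) = −71.4 dBm

−71.4 dBm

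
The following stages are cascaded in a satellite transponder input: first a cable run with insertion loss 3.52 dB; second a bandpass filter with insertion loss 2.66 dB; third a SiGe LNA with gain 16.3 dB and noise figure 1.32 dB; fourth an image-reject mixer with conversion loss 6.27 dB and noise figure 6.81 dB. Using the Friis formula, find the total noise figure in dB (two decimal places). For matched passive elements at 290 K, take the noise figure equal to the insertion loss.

7.78 dB

Convert to linear (a loss of L dB is a gain of −L dB): F_i = 10^(NF_i/10), G_i = 10^(G_i,dB/10)
  Stage 1: F_1 = 10^(3.52/10) = 2.249, G_1 = 10^(−3.52/10) = 0.4446
  Stage 2: F_2 = 10^(2.66/10) = 1.845, G_2 = 10^(−2.66/10) = 0.5420
  Stage 3: F_3 = 10^(1.32/10) = 1.355, G_3 = 10^(16.3/10) = 42.66
  Stage 4: F_4 = 10^(6.81/10) = 4.797, G_4 = 10^(−6.27/10) = 0.2360
Friis cascade:
  F = 2.249 + (1.845 − 1)/0.4446 + (1.355 − 1)/0.2410 + (4.797 − 1)/10.28 = 5.993
NF = 10 log₁₀(5.993) = 7.78 dB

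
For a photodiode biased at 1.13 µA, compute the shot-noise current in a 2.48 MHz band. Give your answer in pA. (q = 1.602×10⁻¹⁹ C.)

I_n = √(2qI·B)
2qI·B = 2 × 1.602×10⁻¹⁹ × 1.13×10⁻⁶ × 2.48×10⁶ = 8.98×10⁻¹⁹ A²
I_n = √(8.98×10⁻¹⁹) = 9.48×10⁻¹⁰ A = 948 pA

948 pA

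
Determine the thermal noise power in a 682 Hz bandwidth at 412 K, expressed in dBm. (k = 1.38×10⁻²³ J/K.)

−144.1 dBm

P_n = kTB = 1.38×10⁻²³ × 412 × 6.82×10² = 3.88×10⁻¹⁸ W
In dBm: 10 log₁₀(3.88×10⁻¹⁸ / 10⁻³) = −144.1 dBm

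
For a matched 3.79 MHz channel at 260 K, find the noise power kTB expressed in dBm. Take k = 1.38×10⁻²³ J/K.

−108.7 dBm

P_n = kTB = 1.38×10⁻²³ × 260 × 3.79×10⁶ = 1.36×10⁻¹⁴ W
In dBm: 10 log₁₀(1.36×10⁻¹⁴ / 10⁻³) = −108.7 dBm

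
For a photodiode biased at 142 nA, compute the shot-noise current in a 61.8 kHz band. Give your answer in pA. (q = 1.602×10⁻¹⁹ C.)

53.0 pA

I_n = √(2qI·B)
2qI·B = 2 × 1.602×10⁻¹⁹ × 1.42×10⁻⁷ × 6.18×10⁴ = 2.81×10⁻²¹ A²
I_n = √(2.81×10⁻²¹) = 5.30×10⁻¹¹ A = 53.0 pA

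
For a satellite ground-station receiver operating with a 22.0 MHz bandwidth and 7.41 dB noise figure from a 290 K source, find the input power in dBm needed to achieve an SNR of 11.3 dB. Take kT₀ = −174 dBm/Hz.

Sensitivity = −174 + 10 log₁₀(B) + NF + SNR_min
= −174 + 73.42 + 7.41 + 11.3
= −81.87 dBm → −81.9 dBm

−81.9 dBm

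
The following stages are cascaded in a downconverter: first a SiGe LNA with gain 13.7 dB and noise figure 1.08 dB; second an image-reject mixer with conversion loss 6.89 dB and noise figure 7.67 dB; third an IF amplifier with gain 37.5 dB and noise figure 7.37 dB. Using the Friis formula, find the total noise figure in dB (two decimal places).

3.84 dB

Convert to linear (a loss of L dB is a gain of −L dB): F_i = 10^(NF_i/10), G_i = 10^(G_i,dB/10)
  Stage 1: F_1 = 10^(1.08/10) = 1.282, G_1 = 10^(13.7/10) = 23.44
  Stage 2: F_2 = 10^(7.67/10) = 5.848, G_2 = 10^(−6.89/10) = 0.2046
  Stage 3: F_3 = 10^(7.37/10) = 5.458, G_3 = 10^(37.5/10) = 5623
Friis cascade:
  F = 1.282 + (5.848 − 1)/23.44 + (5.458 − 1)/4.797 = 2.418
NF = 10 log₁₀(2.418) = 3.84 dB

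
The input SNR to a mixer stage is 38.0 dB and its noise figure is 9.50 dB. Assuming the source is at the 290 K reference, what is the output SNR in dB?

By definition F = SNR_in/SNR_out, so in dB: SNR_out = SNR_in − NF
SNR_out = 38.0 − 9.50 = 28.50 dB

28.50 dB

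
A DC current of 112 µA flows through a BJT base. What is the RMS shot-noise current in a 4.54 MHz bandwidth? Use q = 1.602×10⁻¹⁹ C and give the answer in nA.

12.8 nA

I_n = √(2qI·B)
2qI·B = 2 × 1.602×10⁻¹⁹ × 1.12×10⁻⁴ × 4.54×10⁶ = 1.63×10⁻¹⁶ A²
I_n = √(1.63×10⁻¹⁶) = 1.28×10⁻⁸ A = 12.8 nA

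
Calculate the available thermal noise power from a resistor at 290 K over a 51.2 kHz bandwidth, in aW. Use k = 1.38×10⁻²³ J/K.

205 aW

P_n = kTB = 1.38×10⁻²³ × 290 × 5.12×10⁴ = 2.05×10⁻¹⁶ W = 205 aW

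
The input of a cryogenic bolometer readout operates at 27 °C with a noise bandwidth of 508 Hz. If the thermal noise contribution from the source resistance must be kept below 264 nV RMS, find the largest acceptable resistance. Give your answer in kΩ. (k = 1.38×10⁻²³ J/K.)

8.28 kΩ

T = 27 °C + 273.15 = 300.15 K
Johnson–Nyquist: V_n = √(4kTRB) ⇒ R = V_n² / (4kTB)
4kTB = 4 × 1.38×10⁻²³ × 300.15 × 5.08×10² = 8.42×10⁻¹⁸
R = (2.64×10⁻⁷)² / 8.42×10⁻¹⁸ = 8.28×10³ Ω = 8.28 kΩ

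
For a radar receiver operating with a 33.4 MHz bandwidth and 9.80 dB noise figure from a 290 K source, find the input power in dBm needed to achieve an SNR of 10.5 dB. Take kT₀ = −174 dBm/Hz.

−78.5 dBm

Sensitivity = −174 + 10 log₁₀(B) + NF + SNR_min
= −174 + 75.24 + 9.80 + 10.5
= −78.46 dBm → −78.5 dBm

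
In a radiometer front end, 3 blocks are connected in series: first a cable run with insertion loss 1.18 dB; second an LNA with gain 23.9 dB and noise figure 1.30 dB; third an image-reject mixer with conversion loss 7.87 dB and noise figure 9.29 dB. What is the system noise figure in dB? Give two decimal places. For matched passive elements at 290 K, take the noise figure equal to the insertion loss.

2.58 dB

Convert to linear (a loss of L dB is a gain of −L dB): F_i = 10^(NF_i/10), G_i = 10^(G_i,dB/10)
  Stage 1: F_1 = 10^(1.18/10) = 1.312, G_1 = 10^(−1.18/10) = 0.7621
  Stage 2: F_2 = 10^(1.30/10) = 1.349, G_2 = 10^(23.9/10) = 245.5
  Stage 3: F_3 = 10^(9.29/10) = 8.492, G_3 = 10^(−7.87/10) = 0.1633
Friis cascade:
  F = 1.312 + (1.349 − 1)/0.7621 + (8.492 − 1)/187.1 = 1.810
NF = 10 log₁₀(1.810) = 2.58 dB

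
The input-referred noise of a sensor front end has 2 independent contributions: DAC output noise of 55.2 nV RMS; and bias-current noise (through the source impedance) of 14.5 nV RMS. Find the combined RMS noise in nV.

57.1 nV

Uncorrelated sources add in power (mean-square): V_tot = √(ΣV_i²)
V_tot = √[(5.52×10⁻⁸)² + (1.45×10⁻⁸)²] = 5.71×10⁻⁸ V = 57.1 nV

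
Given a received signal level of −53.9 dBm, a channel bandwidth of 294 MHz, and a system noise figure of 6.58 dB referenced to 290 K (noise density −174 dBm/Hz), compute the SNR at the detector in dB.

28.8 dB

Noise floor: N = −174 + 10 log₁₀(B) + NF
10 log₁₀(2.94×10⁸) = 84.68 dB
N = −174 + 84.68 + 6.58 = −82.74 dBm
SNR = P_sig − N = −53.9 − (−82.74) = 28.84 dB → 28.8 dB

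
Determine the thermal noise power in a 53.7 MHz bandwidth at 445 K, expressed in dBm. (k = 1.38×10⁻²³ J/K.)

−94.8 dBm

P_n = kTB = 1.38×10⁻²³ × 445 × 5.37×10⁷ = 3.30×10⁻¹³ W
In dBm: 10 log₁₀(3.30×10⁻¹³ / 10⁻³) = −94.8 dBm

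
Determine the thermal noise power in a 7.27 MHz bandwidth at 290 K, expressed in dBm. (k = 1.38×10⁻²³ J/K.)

−105.4 dBm

P_n = kTB = 1.38×10⁻²³ × 290 × 7.27×10⁶ = 2.91×10⁻¹⁴ W
In dBm: 10 log₁₀(2.91×10⁻¹⁴ / 10⁻³) = −105.4 dBm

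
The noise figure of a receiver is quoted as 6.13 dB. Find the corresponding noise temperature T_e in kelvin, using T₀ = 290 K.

900 K

F = 10^(6.13/10) = 4.10204
T_e = (F − 1)·T₀ = (4.10204 − 1) × 290 = 900 K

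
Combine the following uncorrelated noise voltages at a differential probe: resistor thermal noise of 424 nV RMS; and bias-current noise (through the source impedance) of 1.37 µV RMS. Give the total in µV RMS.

1.43 µV

Uncorrelated sources add in power (mean-square): V_tot = √(ΣV_i²)
V_tot = √[(4.24×10⁻⁷)² + (1.37×10⁻⁶)²] = 1.43×10⁻⁶ V = 1.43 µV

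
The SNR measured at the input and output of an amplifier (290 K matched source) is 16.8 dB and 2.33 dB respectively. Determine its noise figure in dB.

14.47 dB

NF (dB) = SNR_in(dB) − SNR_out(dB) when the source is at T₀
NF = 16.8 − 2.33 = 14.47 dB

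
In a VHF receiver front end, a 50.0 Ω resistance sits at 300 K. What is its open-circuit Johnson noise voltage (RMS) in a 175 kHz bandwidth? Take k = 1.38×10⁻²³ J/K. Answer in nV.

381 nV

V_n = √(4kTRB)
4kTRB = 4 × 1.38×10⁻²³ × 300 × 5.00×10¹ × 1.75×10⁵ = 1.45×10⁻¹³ V²
V_n = √(1.45×10⁻¹³) = 3.81×10⁻⁷ V = 381 nV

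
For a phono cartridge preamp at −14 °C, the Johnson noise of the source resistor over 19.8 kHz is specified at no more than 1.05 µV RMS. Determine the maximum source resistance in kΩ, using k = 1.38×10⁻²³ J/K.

3.89 kΩ

T = −14 °C + 273.15 = 259.15 K
Johnson–Nyquist: V_n = √(4kTRB) ⇒ R = V_n² / (4kTB)
4kTB = 4 × 1.38×10⁻²³ × 259.15 × 1.98×10⁴ = 2.83×10⁻¹⁶
R = (1.05×10⁻⁶)² / 2.83×10⁻¹⁶ = 3.89×10³ Ω = 3.89 kΩ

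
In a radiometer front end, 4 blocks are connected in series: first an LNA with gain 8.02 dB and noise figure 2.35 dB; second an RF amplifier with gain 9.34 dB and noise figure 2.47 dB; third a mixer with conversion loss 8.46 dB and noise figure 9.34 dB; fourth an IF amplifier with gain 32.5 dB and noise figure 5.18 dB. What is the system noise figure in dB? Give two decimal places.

3.57 dB

Convert to linear (a loss of L dB is a gain of −L dB): F_i = 10^(NF_i/10), G_i = 10^(G_i,dB/10)
  Stage 1: F_1 = 10^(2.35/10) = 1.718, G_1 = 10^(8.02/10) = 6.339
  Stage 2: F_2 = 10^(2.47/10) = 1.766, G_2 = 10^(9.34/10) = 8.590
  Stage 3: F_3 = 10^(9.34/10) = 8.590, G_3 = 10^(−8.46/10) = 0.1426
  Stage 4: F_4 = 10^(5.18/10) = 3.296, G_4 = 10^(32.5/10) = 1778
Friis cascade:
  F = 1.718 + (1.766 − 1)/6.339 + (8.590 − 1)/54.45 + (3.296 − 1)/7.762 = 2.274
NF = 10 log₁₀(2.274) = 3.57 dB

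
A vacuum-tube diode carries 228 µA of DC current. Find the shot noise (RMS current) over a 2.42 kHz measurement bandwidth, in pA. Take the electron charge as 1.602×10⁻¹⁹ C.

I_n = √(2qI·B)
2qI·B = 2 × 1.602×10⁻¹⁹ × 2.28×10⁻⁴ × 2.42×10³ = 1.77×10⁻¹⁹ A²
I_n = √(1.77×10⁻¹⁹) = 4.20×10⁻¹⁰ A = 420 pA

420 pA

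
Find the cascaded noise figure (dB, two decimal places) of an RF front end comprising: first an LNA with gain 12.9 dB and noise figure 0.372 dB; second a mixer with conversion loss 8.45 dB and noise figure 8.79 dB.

1.54 dB

Convert to linear (a loss of L dB is a gain of −L dB): F_i = 10^(NF_i/10), G_i = 10^(G_i,dB/10)
  Stage 1: F_1 = 10^(0.372/10) = 1.089, G_1 = 10^(12.9/10) = 19.50
  Stage 2: F_2 = 10^(8.79/10) = 7.568, G_2 = 10^(−8.45/10) = 0.1429
Friis cascade:
  F = 1.089 + (7.568 − 1)/19.50 = 1.426
NF = 10 log₁₀(1.426) = 1.54 dB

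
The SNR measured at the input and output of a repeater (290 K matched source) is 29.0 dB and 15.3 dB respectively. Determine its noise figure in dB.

13.7 dB

NF (dB) = SNR_in(dB) − SNR_out(dB) when the source is at T₀
NF = 29.0 − 15.3 = 13.7 dB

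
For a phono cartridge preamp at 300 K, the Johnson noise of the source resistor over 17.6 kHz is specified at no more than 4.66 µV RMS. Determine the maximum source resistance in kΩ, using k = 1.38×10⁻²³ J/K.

Johnson–Nyquist: V_n = √(4kTRB) ⇒ R = V_n² / (4kTB)
4kTB = 4 × 1.38×10⁻²³ × 300 × 1.76×10⁴ = 2.91×10⁻¹⁶
R = (4.66×10⁻⁶)² / 2.91×10⁻¹⁶ = 7.45×10⁴ Ω = 74.5 kΩ

74.5 kΩ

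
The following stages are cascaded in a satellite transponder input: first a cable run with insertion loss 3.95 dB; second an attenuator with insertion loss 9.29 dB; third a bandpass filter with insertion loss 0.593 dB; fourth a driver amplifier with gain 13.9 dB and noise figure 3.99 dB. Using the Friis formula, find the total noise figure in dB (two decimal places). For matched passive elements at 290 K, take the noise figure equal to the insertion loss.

17.82 dB

Convert to linear (a loss of L dB is a gain of −L dB): F_i = 10^(NF_i/10), G_i = 10^(G_i,dB/10)
  Stage 1: F_1 = 10^(3.95/10) = 2.483, G_1 = 10^(−3.95/10) = 0.4027
  Stage 2: F_2 = 10^(9.29/10) = 8.492, G_2 = 10^(−9.29/10) = 0.1178
  Stage 3: F_3 = 10^(0.593/10) = 1.146, G_3 = 10^(−0.593/10) = 0.8724
  Stage 4: F_4 = 10^(3.99/10) = 2.506, G_4 = 10^(13.9/10) = 24.55
Friis cascade:
  F = 2.483 + (8.492 − 1)/0.4027 + (1.146 − 1)/0.04742 + (2.506 − 1)/0.04137 = 60.58
NF = 10 log₁₀(60.58) = 17.82 dB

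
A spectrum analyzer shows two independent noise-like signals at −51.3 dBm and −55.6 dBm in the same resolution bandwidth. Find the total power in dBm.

Convert to linear, add, convert back:
P₁ = 7.41×10⁻⁹ W, P₂ = 2.75×10⁻⁹ W
P_tot = 1.02×10⁻⁸ W → 10 log₁₀(P_tot / 10⁻³) = −49.9 dBm

−49.9 dBm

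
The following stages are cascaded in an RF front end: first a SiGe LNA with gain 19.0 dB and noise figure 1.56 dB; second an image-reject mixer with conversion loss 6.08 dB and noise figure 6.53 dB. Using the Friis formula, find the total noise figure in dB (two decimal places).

Convert to linear (a loss of L dB is a gain of −L dB): F_i = 10^(NF_i/10), G_i = 10^(G_i,dB/10)
  Stage 1: F_1 = 10^(1.56/10) = 1.432, G_1 = 10^(19.0/10) = 79.43
  Stage 2: F_2 = 10^(6.53/10) = 4.498, G_2 = 10^(−6.08/10) = 0.2466
Friis cascade:
  F = 1.432 + (4.498 − 1)/79.43 = 1.476
NF = 10 log₁₀(1.476) = 1.69 dB

1.69 dB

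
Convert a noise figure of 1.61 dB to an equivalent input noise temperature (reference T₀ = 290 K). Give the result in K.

130 K

F = 10^(1.61/10) = 1.44877
T_e = (F − 1)·T₀ = (1.44877 − 1) × 290 = 130 K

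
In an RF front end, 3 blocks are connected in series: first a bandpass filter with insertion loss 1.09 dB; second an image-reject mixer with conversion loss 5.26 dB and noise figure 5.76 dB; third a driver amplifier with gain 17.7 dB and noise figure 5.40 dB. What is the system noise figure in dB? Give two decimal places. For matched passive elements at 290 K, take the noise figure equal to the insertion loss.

Convert to linear (a loss of L dB is a gain of −L dB): F_i = 10^(NF_i/10), G_i = 10^(G_i,dB/10)
  Stage 1: F_1 = 10^(1.09/10) = 1.285, G_1 = 10^(−1.09/10) = 0.7780
  Stage 2: F_2 = 10^(5.76/10) = 3.767, G_2 = 10^(−5.26/10) = 0.2979
  Stage 3: F_3 = 10^(5.40/10) = 3.467, G_3 = 10^(17.7/10) = 58.88
Friis cascade:
  F = 1.285 + (3.767 − 1)/0.7780 + (3.467 − 1)/0.2317 = 15.49
NF = 10 log₁₀(15.49) = 11.90 dB

11.90 dB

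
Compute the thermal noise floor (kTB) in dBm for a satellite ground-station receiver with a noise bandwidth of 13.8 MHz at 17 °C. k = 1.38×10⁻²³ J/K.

T = 17 °C + 273.15 = 290.15 K
P_n = kTB = 1.38×10⁻²³ × 290.15 × 1.38×10⁷ = 5.53×10⁻¹⁴ W
In dBm: 10 log₁₀(5.53×10⁻¹⁴ / 10⁻³) = −102.6 dBm

−102.6 dBm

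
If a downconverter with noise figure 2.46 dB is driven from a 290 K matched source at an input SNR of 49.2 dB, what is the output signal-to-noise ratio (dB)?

By definition F = SNR_in/SNR_out, so in dB: SNR_out = SNR_in − NF
SNR_out = 49.2 − 2.46 = 46.74 dB

46.74 dB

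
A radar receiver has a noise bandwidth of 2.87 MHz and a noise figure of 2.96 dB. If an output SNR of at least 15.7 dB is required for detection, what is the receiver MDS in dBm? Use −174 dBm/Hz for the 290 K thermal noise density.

Sensitivity = −174 + 10 log₁₀(B) + NF + SNR_min
= −174 + 64.58 + 2.96 + 15.7
= −90.76 dBm → −90.8 dBm

−90.8 dBm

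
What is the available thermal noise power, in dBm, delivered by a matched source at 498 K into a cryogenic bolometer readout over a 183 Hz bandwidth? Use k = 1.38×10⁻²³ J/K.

P_n = kTB = 1.38×10⁻²³ × 498 × 1.83×10² = 1.26×10⁻¹⁸ W
In dBm: 10 log₁₀(1.26×10⁻¹⁸ / 10⁻³) = −149.0 dBm

−149.0 dBm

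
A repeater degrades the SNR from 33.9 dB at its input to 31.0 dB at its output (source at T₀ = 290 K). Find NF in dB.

NF (dB) = SNR_in(dB) − SNR_out(dB) when the source is at T₀
NF = 33.9 − 31.0 = 2.9 dB

2.9 dB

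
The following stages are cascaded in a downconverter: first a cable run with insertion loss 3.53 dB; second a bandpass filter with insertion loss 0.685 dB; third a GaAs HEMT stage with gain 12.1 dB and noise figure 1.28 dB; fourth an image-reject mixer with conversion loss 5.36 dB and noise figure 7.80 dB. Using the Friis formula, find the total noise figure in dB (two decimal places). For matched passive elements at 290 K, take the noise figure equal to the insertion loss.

Convert to linear (a loss of L dB is a gain of −L dB): F_i = 10^(NF_i/10), G_i = 10^(G_i,dB/10)
  Stage 1: F_1 = 10^(3.53/10) = 2.254, G_1 = 10^(−3.53/10) = 0.4436
  Stage 2: F_2 = 10^(0.685/10) = 1.171, G_2 = 10^(−0.685/10) = 0.8541
  Stage 3: F_3 = 10^(1.28/10) = 1.343, G_3 = 10^(12.1/10) = 16.22
  Stage 4: F_4 = 10^(7.80/10) = 6.026, G_4 = 10^(−5.36/10) = 0.2911
Friis cascade:
  F = 2.254 + (1.171 − 1)/0.4436 + (1.343 − 1)/0.3789 + (6.026 − 1)/6.145 = 4.362
NF = 10 log₁₀(4.362) = 6.40 dB

6.40 dB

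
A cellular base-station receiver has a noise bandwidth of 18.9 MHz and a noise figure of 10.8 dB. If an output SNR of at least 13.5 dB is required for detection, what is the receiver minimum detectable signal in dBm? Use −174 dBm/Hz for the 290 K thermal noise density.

Sensitivity = −174 + 10 log₁₀(B) + NF + SNR_min
= −174 + 72.76 + 10.8 + 13.5
= −76.94 dBm → −76.9 dBm

−76.9 dBm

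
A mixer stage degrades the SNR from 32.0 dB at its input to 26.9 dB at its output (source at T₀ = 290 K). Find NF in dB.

5.1 dB

NF (dB) = SNR_in(dB) − SNR_out(dB) when the source is at T₀
NF = 32.0 − 26.9 = 5.1 dB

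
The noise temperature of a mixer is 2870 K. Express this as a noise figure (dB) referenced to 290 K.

F = 1 + T_e/T₀ = 1 + 2870/290 = 10.8966
NF = 10 log₁₀(10.8966) = 10.37 dB

10.37 dB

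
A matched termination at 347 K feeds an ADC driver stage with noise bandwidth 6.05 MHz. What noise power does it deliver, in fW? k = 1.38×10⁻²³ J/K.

29.0 fW

P_n = kTB = 1.38×10⁻²³ × 347 × 6.05×10⁶ = 2.90×10⁻¹⁴ W = 29.0 fW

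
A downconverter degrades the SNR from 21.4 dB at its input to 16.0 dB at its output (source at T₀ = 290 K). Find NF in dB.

5.4 dB

NF (dB) = SNR_in(dB) − SNR_out(dB) when the source is at T₀
NF = 21.4 − 16.0 = 5.4 dB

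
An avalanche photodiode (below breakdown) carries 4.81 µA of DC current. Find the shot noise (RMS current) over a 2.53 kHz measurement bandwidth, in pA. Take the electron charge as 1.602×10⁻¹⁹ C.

62.4 pA

I_n = √(2qI·B)
2qI·B = 2 × 1.602×10⁻¹⁹ × 4.81×10⁻⁶ × 2.53×10³ = 3.90×10⁻²¹ A²
I_n = √(3.90×10⁻²¹) = 6.24×10⁻¹¹ A = 62.4 pA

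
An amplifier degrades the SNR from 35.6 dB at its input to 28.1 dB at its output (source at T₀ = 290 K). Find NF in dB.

7.5 dB

NF (dB) = SNR_in(dB) − SNR_out(dB) when the source is at T₀
NF = 35.6 − 28.1 = 7.5 dB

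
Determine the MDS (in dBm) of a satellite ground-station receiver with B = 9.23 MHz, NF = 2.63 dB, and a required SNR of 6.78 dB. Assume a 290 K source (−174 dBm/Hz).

Sensitivity = −174 + 10 log₁₀(B) + NF + SNR_min
= −174 + 69.65 + 2.63 + 6.78
= −94.94 dBm → −94.9 dBm

−94.9 dBm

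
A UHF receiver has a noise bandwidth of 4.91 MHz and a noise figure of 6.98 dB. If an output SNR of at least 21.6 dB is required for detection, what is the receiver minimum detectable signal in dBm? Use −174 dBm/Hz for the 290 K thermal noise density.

Sensitivity = −174 + 10 log₁₀(B) + NF + SNR_min
= −174 + 66.91 + 6.98 + 21.6
= −78.51 dBm → −78.5 dBm

−78.5 dBm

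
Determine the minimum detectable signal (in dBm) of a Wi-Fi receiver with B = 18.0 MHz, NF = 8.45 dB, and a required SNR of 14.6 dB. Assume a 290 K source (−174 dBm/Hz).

−78.4 dBm

Sensitivity = −174 + 10 log₁₀(B) + NF + SNR_min
= −174 + 72.55 + 8.45 + 14.6
= −78.40 dBm → −78.4 dBm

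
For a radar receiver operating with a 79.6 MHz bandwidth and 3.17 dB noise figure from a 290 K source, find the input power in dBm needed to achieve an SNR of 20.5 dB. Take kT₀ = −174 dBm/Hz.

−71.3 dBm

Sensitivity = −174 + 10 log₁₀(B) + NF + SNR_min
= −174 + 79.01 + 3.17 + 20.5
= −71.32 dBm → −71.3 dBm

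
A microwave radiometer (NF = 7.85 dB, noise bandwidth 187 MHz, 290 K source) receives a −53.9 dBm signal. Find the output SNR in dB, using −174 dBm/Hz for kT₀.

29.5 dB

Noise floor: N = −174 + 10 log₁₀(B) + NF
10 log₁₀(1.87×10⁸) = 82.72 dB
N = −174 + 82.72 + 7.85 = −83.43 dBm
SNR = P_sig − N = −53.9 − (−83.43) = 29.53 dB → 29.5 dB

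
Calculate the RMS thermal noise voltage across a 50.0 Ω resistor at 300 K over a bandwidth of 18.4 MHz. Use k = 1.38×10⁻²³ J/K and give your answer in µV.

V_n = √(4kTRB)
4kTRB = 4 × 1.38×10⁻²³ × 300 × 5.00×10¹ × 1.84×10⁷ = 1.52×10⁻¹¹ V²
V_n = √(1.52×10⁻¹¹) = 3.90×10⁻⁶ V = 3.90 µV

3.90 µV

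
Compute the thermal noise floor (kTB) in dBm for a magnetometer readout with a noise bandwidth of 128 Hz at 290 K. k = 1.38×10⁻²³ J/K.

−152.9 dBm

P_n = kTB = 1.38×10⁻²³ × 290 × 1.28×10² = 5.12×10⁻¹⁹ W
In dBm: 10 log₁₀(5.12×10⁻¹⁹ / 10⁻³) = −152.9 dBm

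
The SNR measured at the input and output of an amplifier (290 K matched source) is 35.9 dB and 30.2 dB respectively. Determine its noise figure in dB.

5.7 dB

NF (dB) = SNR_in(dB) − SNR_out(dB) when the source is at T₀
NF = 35.9 − 30.2 = 5.7 dB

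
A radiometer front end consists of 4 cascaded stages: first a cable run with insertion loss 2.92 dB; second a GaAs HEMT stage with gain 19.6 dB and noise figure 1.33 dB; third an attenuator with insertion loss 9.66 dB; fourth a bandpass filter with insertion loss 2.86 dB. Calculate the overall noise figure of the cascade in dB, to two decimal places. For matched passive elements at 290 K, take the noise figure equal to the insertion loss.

4.80 dB

Convert to linear (a loss of L dB is a gain of −L dB): F_i = 10^(NF_i/10), G_i = 10^(G_i,dB/10)
  Stage 1: F_1 = 10^(2.92/10) = 1.959, G_1 = 10^(−2.92/10) = 0.5105
  Stage 2: F_2 = 10^(1.33/10) = 1.358, G_2 = 10^(19.6/10) = 91.20
  Stage 3: F_3 = 10^(9.66/10) = 9.247, G_3 = 10^(−9.66/10) = 0.1081
  Stage 4: F_4 = 10^(2.86/10) = 1.932, G_4 = 10^(−2.86/10) = 0.5176
Friis cascade:
  F = 1.959 + (1.358 − 1)/0.5105 + (9.247 − 1)/46.56 + (1.932 − 1)/5.035 = 3.023
NF = 10 log₁₀(3.023) = 4.80 dB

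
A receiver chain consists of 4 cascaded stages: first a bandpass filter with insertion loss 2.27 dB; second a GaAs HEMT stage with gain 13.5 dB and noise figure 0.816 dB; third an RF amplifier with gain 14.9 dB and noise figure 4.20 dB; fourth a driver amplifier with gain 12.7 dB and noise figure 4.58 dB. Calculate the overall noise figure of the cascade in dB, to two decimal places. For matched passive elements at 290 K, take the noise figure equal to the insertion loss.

3.35 dB

Convert to linear (a loss of L dB is a gain of −L dB): F_i = 10^(NF_i/10), G_i = 10^(G_i,dB/10)
  Stage 1: F_1 = 10^(2.27/10) = 1.687, G_1 = 10^(−2.27/10) = 0.5929
  Stage 2: F_2 = 10^(0.816/10) = 1.207, G_2 = 10^(13.5/10) = 22.39
  Stage 3: F_3 = 10^(4.20/10) = 2.630, G_3 = 10^(14.9/10) = 30.90
  Stage 4: F_4 = 10^(4.58/10) = 2.871, G_4 = 10^(12.7/10) = 18.62
Friis cascade:
  F = 1.687 + (1.207 − 1)/0.5929 + (2.630 − 1)/13.27 + (2.871 − 1)/410.2 = 2.163
NF = 10 log₁₀(2.163) = 3.35 dB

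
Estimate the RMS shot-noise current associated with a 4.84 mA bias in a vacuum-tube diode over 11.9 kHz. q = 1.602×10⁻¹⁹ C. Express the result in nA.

I_n = √(2qI·B)
2qI·B = 2 × 1.602×10⁻¹⁹ × 4.84×10⁻³ × 1.19×10⁴ = 1.85×10⁻¹⁷ A²
I_n = √(1.85×10⁻¹⁷) = 4.30×10⁻⁹ A = 4.30 nA

4.30 nA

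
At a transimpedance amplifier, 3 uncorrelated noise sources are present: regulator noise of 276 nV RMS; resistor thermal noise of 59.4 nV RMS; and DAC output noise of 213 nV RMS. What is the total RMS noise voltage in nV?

Uncorrelated sources add in power (mean-square): V_tot = √(ΣV_i²)
V_tot = √[(2.76×10⁻⁷)² + (5.94×10⁻⁸)² + (2.13×10⁻⁷)²] = 3.54×10⁻⁷ V = 354 nV

354 nV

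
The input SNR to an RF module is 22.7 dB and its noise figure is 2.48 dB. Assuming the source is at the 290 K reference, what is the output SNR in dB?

By definition F = SNR_in/SNR_out, so in dB: SNR_out = SNR_in − NF
SNR_out = 22.7 − 2.48 = 20.22 dB

20.22 dB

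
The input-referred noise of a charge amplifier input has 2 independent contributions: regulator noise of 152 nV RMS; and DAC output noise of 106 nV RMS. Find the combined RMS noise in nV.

Uncorrelated sources add in power (mean-square): V_tot = √(ΣV_i²)
V_tot = √[(1.52×10⁻⁷)² + (1.06×10⁻⁷)²] = 1.85×10⁻⁷ V = 185 nV

185 nV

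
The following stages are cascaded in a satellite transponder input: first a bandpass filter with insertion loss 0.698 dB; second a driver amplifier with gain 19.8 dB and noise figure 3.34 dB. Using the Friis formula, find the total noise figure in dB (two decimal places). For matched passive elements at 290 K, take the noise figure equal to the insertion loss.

4.04 dB

Convert to linear (a loss of L dB is a gain of −L dB): F_i = 10^(NF_i/10), G_i = 10^(G_i,dB/10)
  Stage 1: F_1 = 10^(0.698/10) = 1.174, G_1 = 10^(−0.698/10) = 0.8515
  Stage 2: F_2 = 10^(3.34/10) = 2.158, G_2 = 10^(19.8/10) = 95.50
Friis cascade:
  F = 1.174 + (2.158 − 1)/0.8515 = 2.534
NF = 10 log₁₀(2.534) = 4.04 dB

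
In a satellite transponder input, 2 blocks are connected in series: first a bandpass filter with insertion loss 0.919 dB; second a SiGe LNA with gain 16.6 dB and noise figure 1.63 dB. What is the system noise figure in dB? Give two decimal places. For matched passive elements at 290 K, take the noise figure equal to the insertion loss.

Convert to linear (a loss of L dB is a gain of −L dB): F_i = 10^(NF_i/10), G_i = 10^(G_i,dB/10)
  Stage 1: F_1 = 10^(0.919/10) = 1.236, G_1 = 10^(−0.919/10) = 0.8093
  Stage 2: F_2 = 10^(1.63/10) = 1.455, G_2 = 10^(16.6/10) = 45.71
Friis cascade:
  F = 1.236 + (1.455 − 1)/0.8093 = 1.798
NF = 10 log₁₀(1.798) = 2.55 dB

2.55 dB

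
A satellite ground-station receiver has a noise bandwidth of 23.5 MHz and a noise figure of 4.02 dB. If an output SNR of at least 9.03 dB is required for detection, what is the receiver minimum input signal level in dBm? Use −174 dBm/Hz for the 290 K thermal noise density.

−87.2 dBm

Sensitivity = −174 + 10 log₁₀(B) + NF + SNR_min
= −174 + 73.71 + 4.02 + 9.03
= −87.24 dBm → −87.2 dBm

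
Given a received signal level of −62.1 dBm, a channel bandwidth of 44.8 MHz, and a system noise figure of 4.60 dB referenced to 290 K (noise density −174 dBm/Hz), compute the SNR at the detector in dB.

30.8 dB

Noise floor: N = −174 + 10 log₁₀(B) + NF
10 log₁₀(4.48×10⁷) = 76.51 dB
N = −174 + 76.51 + 4.60 = −92.89 dBm
SNR = P_sig − N = −62.1 − (−92.89) = 30.79 dB → 30.8 dB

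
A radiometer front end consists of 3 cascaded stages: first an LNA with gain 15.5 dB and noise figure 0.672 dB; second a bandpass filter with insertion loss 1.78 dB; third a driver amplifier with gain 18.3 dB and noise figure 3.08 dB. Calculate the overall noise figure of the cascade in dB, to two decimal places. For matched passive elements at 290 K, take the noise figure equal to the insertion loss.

Convert to linear (a loss of L dB is a gain of −L dB): F_i = 10^(NF_i/10), G_i = 10^(G_i,dB/10)
  Stage 1: F_1 = 10^(0.672/10) = 1.167, G_1 = 10^(15.5/10) = 35.48
  Stage 2: F_2 = 10^(1.78/10) = 1.507, G_2 = 10^(−1.78/10) = 0.6637
  Stage 3: F_3 = 10^(3.08/10) = 2.032, G_3 = 10^(18.3/10) = 67.61
Friis cascade:
  F = 1.167 + (1.507 − 1)/35.48 + (2.032 − 1)/23.55 = 1.225
NF = 10 log₁₀(1.225) = 0.88 dB

0.88 dB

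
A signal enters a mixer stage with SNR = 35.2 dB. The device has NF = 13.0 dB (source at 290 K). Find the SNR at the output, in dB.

22.2 dB

By definition F = SNR_in/SNR_out, so in dB: SNR_out = SNR_in − NF
SNR_out = 35.2 − 13.0 = 22.2 dB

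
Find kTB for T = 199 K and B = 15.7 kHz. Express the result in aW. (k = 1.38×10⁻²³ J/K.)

43.1 aW

P_n = kTB = 1.38×10⁻²³ × 199 × 1.57×10⁴ = 4.31×10⁻¹⁷ W = 43.1 aW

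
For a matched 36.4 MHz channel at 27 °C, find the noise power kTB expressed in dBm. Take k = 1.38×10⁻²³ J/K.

−98.2 dBm

T = 27 °C + 273.15 = 300.15 K
P_n = kTB = 1.38×10⁻²³ × 300.15 × 3.64×10⁷ = 1.51×10⁻¹³ W
In dBm: 10 log₁₀(1.51×10⁻¹³ / 10⁻³) = −98.2 dBm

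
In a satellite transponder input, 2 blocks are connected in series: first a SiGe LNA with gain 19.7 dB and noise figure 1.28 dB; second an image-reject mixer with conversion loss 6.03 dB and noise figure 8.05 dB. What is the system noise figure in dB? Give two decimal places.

1.46 dB

Convert to linear (a loss of L dB is a gain of −L dB): F_i = 10^(NF_i/10), G_i = 10^(G_i,dB/10)
  Stage 1: F_1 = 10^(1.28/10) = 1.343, G_1 = 10^(19.7/10) = 93.33
  Stage 2: F_2 = 10^(8.05/10) = 6.383, G_2 = 10^(−6.03/10) = 0.2495
Friis cascade:
  F = 1.343 + (6.383 − 1)/93.33 = 1.400
NF = 10 log₁₀(1.400) = 1.46 dB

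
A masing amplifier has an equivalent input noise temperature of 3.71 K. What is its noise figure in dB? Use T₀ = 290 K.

0.055 dB

F = 1 + T_e/T₀ = 1 + 3.71/290 = 1.01279
NF = 10 log₁₀(1.01279) = 0.055 dB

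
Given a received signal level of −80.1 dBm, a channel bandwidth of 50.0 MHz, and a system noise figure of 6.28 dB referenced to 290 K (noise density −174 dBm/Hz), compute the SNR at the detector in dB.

10.6 dB

Noise floor: N = −174 + 10 log₁₀(B) + NF
10 log₁₀(5.00×10⁷) = 76.99 dB
N = −174 + 76.99 + 6.28 = −90.73 dBm
SNR = P_sig − N = −80.1 − (−90.73) = 10.63 dB → 10.6 dB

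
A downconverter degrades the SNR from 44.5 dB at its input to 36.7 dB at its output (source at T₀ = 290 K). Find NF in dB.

7.8 dB

NF (dB) = SNR_in(dB) − SNR_out(dB) when the source is at T₀
NF = 44.5 − 36.7 = 7.8 dB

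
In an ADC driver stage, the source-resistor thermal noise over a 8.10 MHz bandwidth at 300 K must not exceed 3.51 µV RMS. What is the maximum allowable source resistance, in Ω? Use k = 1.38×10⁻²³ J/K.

91.8 Ω

Johnson–Nyquist: V_n = √(4kTRB) ⇒ R = V_n² / (4kTB)
4kTB = 4 × 1.38×10⁻²³ × 300 × 8.10×10⁶ = 1.34×10⁻¹³
R = (3.51×10⁻⁶)² / 1.34×10⁻¹³ = 9.18×10¹ Ω = 91.8 Ω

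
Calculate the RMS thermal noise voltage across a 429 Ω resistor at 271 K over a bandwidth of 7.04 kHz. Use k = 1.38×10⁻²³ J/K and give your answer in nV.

213 nV

V_n = √(4kTRB)
4kTRB = 4 × 1.38×10⁻²³ × 271 × 4.29×10² × 7.04×10³ = 4.52×10⁻¹⁴ V²
V_n = √(4.52×10⁻¹⁴) = 2.13×10⁻⁷ V = 213 nV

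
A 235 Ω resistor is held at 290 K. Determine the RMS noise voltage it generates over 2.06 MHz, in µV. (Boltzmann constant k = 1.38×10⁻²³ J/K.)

2.78 µV

V_n = √(4kTRB)
4kTRB = 4 × 1.38×10⁻²³ × 290 × 2.35×10² × 2.06×10⁶ = 7.75×10⁻¹² V²
V_n = √(7.75×10⁻¹²) = 2.78×10⁻⁶ V = 2.78 µV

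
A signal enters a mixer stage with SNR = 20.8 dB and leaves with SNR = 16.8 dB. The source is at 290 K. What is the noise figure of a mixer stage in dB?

4.0 dB

NF (dB) = SNR_in(dB) − SNR_out(dB) when the source is at T₀
NF = 20.8 − 16.8 = 4.0 dB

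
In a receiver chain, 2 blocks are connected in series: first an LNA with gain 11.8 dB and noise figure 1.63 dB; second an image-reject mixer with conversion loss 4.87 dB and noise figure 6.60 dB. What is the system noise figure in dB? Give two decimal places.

Convert to linear (a loss of L dB is a gain of −L dB): F_i = 10^(NF_i/10), G_i = 10^(G_i,dB/10)
  Stage 1: F_1 = 10^(1.63/10) = 1.455, G_1 = 10^(11.8/10) = 15.14
  Stage 2: F_2 = 10^(6.60/10) = 4.571, G_2 = 10^(−4.87/10) = 0.3258
Friis cascade:
  F = 1.455 + (4.571 − 1)/15.14 = 1.691
NF = 10 log₁₀(1.691) = 2.28 dB

2.28 dB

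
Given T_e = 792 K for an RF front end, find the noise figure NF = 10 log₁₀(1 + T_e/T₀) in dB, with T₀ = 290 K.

F = 1 + T_e/T₀ = 1 + 792/290 = 3.73103
NF = 10 log₁₀(3.73103) = 5.72 dB

5.72 dB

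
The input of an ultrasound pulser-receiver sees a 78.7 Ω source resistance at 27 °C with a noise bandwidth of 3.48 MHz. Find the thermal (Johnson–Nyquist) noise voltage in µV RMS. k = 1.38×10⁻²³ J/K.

T = 27 °C + 273.15 = 300.15 K
V_n = √(4kTRB)
4kTRB = 4 × 1.38×10⁻²³ × 300.15 × 7.87×10¹ × 3.48×10⁶ = 4.54×10⁻¹² V²
V_n = √(4.54×10⁻¹²) = 2.13×10⁻⁶ V = 2.13 µV

2.13 µV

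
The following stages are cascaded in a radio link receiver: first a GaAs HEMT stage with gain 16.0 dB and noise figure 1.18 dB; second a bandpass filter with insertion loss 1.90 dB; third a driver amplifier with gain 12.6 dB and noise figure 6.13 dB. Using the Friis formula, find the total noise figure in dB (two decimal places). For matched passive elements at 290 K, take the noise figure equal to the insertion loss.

1.60 dB

Convert to linear (a loss of L dB is a gain of −L dB): F_i = 10^(NF_i/10), G_i = 10^(G_i,dB/10)
  Stage 1: F_1 = 10^(1.18/10) = 1.312, G_1 = 10^(16.0/10) = 39.81
  Stage 2: F_2 = 10^(1.90/10) = 1.549, G_2 = 10^(−1.90/10) = 0.6457
  Stage 3: F_3 = 10^(6.13/10) = 4.102, G_3 = 10^(12.6/10) = 18.20
Friis cascade:
  F = 1.312 + (1.549 − 1)/39.81 + (4.102 − 1)/25.70 = 1.447
NF = 10 log₁₀(1.447) = 1.60 dB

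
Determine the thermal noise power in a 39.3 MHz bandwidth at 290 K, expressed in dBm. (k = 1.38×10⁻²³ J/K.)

−98.0 dBm

P_n = kTB = 1.38×10⁻²³ × 290 × 3.93×10⁷ = 1.57×10⁻¹³ W
In dBm: 10 log₁₀(1.57×10⁻¹³ / 10⁻³) = −98.0 dBm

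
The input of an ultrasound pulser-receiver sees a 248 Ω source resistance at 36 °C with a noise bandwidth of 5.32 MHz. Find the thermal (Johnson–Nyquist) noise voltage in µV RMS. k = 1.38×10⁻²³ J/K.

T = 36 °C + 273.15 = 309.15 K
V_n = √(4kTRB)
4kTRB = 4 × 1.38×10⁻²³ × 309.15 × 2.48×10² × 5.32×10⁶ = 2.25×10⁻¹¹ V²
V_n = √(2.25×10⁻¹¹) = 4.74×10⁻⁶ V = 4.74 µV

4.74 µV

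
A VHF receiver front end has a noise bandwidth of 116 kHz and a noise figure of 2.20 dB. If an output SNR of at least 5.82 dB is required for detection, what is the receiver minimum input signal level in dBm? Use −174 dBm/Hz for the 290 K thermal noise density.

Sensitivity = −174 + 10 log₁₀(B) + NF + SNR_min
= −174 + 50.64 + 2.20 + 5.82
= −115.34 dBm → −115.3 dBm

−115.3 dBm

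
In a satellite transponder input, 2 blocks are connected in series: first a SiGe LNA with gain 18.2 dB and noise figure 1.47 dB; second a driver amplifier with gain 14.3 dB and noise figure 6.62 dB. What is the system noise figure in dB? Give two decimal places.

Convert to linear (a loss of L dB is a gain of −L dB): F_i = 10^(NF_i/10), G_i = 10^(G_i,dB/10)
  Stage 1: F_1 = 10^(1.47/10) = 1.403, G_1 = 10^(18.2/10) = 66.07
  Stage 2: F_2 = 10^(6.62/10) = 4.592, G_2 = 10^(14.3/10) = 26.92
Friis cascade:
  F = 1.403 + (4.592 − 1)/66.07 = 1.457
NF = 10 log₁₀(1.457) = 1.64 dB

1.64 dB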